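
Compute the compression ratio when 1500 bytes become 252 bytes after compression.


Ratio = original / compressed = 1500 / 252 = 5.9524

5.9524


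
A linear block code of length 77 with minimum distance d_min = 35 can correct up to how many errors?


Correction capability = floor((d-1)/2) = floor((35-1)/2) = 17

17 errors


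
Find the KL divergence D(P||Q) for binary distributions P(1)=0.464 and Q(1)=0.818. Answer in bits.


KL = p*log2(p/q) + (1-p)*log2((1-p)/(1-q)) = 0.464*log2(0.464/0.818) + 0.536*log2(0.536/0.182) = 0.4557

0.4557 bits


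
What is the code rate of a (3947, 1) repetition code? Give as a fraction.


Rate = k/n = 1/3947

1/3947


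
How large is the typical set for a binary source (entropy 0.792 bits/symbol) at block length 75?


log2|A_typical| = nH = 75 * 0.792 = 59.4, so |A_typical| ~ 2^59.4 = 7.606e+17

7.606e+17


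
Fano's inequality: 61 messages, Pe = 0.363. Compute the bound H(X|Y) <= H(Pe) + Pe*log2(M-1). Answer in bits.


H(Pe) = -Pe*log2(Pe) - (1-Pe)*log2(1-Pe) = -0.363*log2(0.363) - 0.637*log2(0.637) = 0.530691 + 0.414454 = 0.9451. Pe*log2(M-1) = 0.363*log2(60) = 2.144201. Bound = H(Pe) + Pe*log2(M-1) = 0.530691 + 0.414454 + 2.144201 = 3.0893

3.0893 bits


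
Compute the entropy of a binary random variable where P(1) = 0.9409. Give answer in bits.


H = -p*log2(p) - (1-p)*log2(1-p). -0.9409*log2(0.9409) = 0.082693; -0.0591*log2(0.0591) = 0.241169. H = 0.082693 + 0.241169 = 0.3239

0.3239 bits


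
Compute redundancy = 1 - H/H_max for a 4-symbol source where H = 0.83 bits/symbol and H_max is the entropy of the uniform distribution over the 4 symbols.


H_max = log2(K) = log2(4) = 2.0 bits/symbol. Redundancy = 1 - H/H_max = 1 - 0.83/2.0 = 1 - 0.415 = 0.585

0.585


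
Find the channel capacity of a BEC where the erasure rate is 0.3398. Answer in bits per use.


C = 1 - epsilon = 1 - 0.3398 = 0.6602

0.6602 bits


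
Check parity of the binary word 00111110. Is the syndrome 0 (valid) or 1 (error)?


Syndrome = XOR of all bits = 0 XOR 0 XOR 1 XOR 1 XOR 1 XOR 1 XOR 1 XOR 0 = 1

1


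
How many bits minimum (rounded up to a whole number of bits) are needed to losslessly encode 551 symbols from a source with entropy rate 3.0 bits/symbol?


Minimum bits >= n * H = 551 * 3.0 = 1653.0, rounded up to a whole number of bits = 1653

1653 bits


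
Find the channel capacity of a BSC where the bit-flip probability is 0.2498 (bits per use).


H(p) = -p*log2(p) - (1-p)*log2(1-p) = -0.2498*log2(0.2498) - 0.7502*log2(0.7502) = 0.499888 + 0.311073 = 0.811. C = 1 - H(p) = 1 - 0.811 = 0.189

0.189 bits


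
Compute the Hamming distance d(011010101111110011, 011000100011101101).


Count differing positions: . . . . ^ . . . ^ ^ . . . ^ ^ ^ ^ . = 7 differences

7


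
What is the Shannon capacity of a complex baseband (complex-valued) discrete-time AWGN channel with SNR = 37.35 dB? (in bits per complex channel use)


SNR_linear = 10^(37.35/10) = 5432.5033; C = log2(1 + SNR_linear) = log2(1 + 5432.5033) = 12.4077

12.4077 bits/channel use


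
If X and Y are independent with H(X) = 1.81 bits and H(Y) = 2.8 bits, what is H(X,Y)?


For independent variables, H(X,Y) = H(X) + H(Y) = 1.81 + 2.8 = 4.61

4.61 bits


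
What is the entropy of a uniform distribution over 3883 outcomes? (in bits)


H = log2(n) = log2(3883) = 11.923

11.923 bits


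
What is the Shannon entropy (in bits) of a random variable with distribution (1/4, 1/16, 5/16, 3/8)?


H = -sum(p_i * log2(p_i)). Terms: -(1/4)*log2(1/4) = 0.500000; -(1/16)*log2(1/16) = 0.250000; -(5/16)*log2(5/16) = 0.524397; -(3/8)*log2(3/8) = 0.530639. H = 0.500000 + 0.250000 + 0.524397 + 0.530639 = 1.805

1.805 bits


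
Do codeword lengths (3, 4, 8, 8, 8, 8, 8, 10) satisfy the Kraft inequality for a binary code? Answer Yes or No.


Kraft sum = sum(2^(-l_i)) = 0.208, need <= 1. Result: satisfied (a binary prefix-free code with these lengths exists)

Yes


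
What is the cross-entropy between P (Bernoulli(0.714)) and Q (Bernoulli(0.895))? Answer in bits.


H(P,Q) = -p*log2(q) - (1-p)*log2(1-q). -0.714*log2(0.895) = 0.114269; -0.286*log2(0.105) = 0.929940. H(P,Q) = 0.114269 + 0.929940 = 1.0442

1.0442 bits


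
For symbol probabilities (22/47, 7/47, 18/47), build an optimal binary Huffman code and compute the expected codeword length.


Huffman construction (repeatedly merge the two least-probable nodes; each merge adds 1 bit to every symbol beneath it): 7/47 + 18/47 = 25/47; 22/47 + 25/47 = 1. Resulting codeword lengths (in the order the probabilities were given): (1, 2, 2). L_avg = sum(p_i * l_i) = 22/47*1 + 7/47*2 + 18/47*2 = 72/47 = 1.5319

1.5319 bits


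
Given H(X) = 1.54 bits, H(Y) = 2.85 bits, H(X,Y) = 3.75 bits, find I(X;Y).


I(X;Y) = H(X) + H(Y) - H(X,Y) = 1.54 + 2.85 - 3.75 = 0.64

0.64 bits


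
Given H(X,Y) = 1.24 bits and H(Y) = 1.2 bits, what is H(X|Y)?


H(X|Y) = H(X,Y) - H(Y) = 1.24 - 1.2 = 0.04

0.04 bits


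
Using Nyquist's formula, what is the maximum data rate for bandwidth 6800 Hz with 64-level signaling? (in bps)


Rate = 2 * B * log2(M) = 2 * 6800 * 6.0 = 81600.0

81600.0 bps


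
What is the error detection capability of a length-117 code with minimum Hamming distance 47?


Detection capability = d_min - 1 = 47 - 1 = 46

46 errors


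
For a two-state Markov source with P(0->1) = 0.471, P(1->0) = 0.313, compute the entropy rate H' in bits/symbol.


Stationary distribution: pi_0 = p10/(p01+p10) = 0.3992, pi_1 = 0.6008. Entropy rate H' = pi_0*H(p01) + pi_1*H(p10) = 0.3992*0.9976 + 0.6008*0.8966 = 0.9369

0.9369 bits/symbol


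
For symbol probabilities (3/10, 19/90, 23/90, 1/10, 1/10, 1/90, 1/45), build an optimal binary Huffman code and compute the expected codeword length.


Huffman construction (repeatedly merge the two least-probable nodes; each merge adds 1 bit to every symbol beneath it): 1/90 + 1/45 = 1/30; 1/30 + 1/10 = 2/15; 1/10 + 2/15 = 7/30; 19/90 + 7/30 = 4/9; 23/90 + 3/10 = 5/9; 4/9 + 5/9 = 1. Resulting codeword lengths (in the order the probabilities were given): (2, 2, 2, 4, 3, 5, 5). L_avg = sum(p_i * l_i) = 3/10*2 + 19/90*2 + 23/90*2 + 1/10*4 + 1/10*3 + 1/90*5 + 1/45*5 = 12/5 = 2.4

2.4 bits


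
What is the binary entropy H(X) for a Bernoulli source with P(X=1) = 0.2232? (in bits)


H = -p*log2(p) - (1-p)*log2(1-p). -0.2232*log2(0.2232) = 0.482914; -0.7768*log2(0.7768) = 0.283054. H = 0.482914 + 0.283054 = 0.766

0.766 bits


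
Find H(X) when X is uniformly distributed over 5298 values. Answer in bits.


H = log2(n) = log2(5298) = 12.3712

12.3712 bits


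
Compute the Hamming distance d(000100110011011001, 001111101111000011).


Count differing positions: . . ^ . ^ ^ . ^ ^ ^ . . . ^ ^ . ^ . = 9 differences

9


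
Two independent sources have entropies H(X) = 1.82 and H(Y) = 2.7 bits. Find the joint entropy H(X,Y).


For independent variables, H(X,Y) = H(X) + H(Y) = 1.82 + 2.7 = 4.52

4.52 bits


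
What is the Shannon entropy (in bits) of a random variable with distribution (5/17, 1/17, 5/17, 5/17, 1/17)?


H = -sum(p_i * log2(p_i)). Terms: -(5/17)*log2(5/17) = 0.519275; -(1/17)*log2(1/17) = 0.240439; -(5/17)*log2(5/17) = 0.519275; -(5/17)*log2(5/17) = 0.519275; -(1/17)*log2(1/17) = 0.240439. H = 0.519275 + 0.240439 + 0.519275 + 0.519275 + 0.240439 = 2.0387

2.0387 bits


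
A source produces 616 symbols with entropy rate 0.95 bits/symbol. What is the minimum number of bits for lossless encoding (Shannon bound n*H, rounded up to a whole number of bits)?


Minimum bits >= n * H = 616 * 0.95 = 585.2, rounded up to a whole number of bits = 586

586 bits


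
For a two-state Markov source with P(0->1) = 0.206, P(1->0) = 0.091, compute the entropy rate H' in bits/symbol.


Stationary distribution: pi_0 = p10/(p01+p10) = 0.3064, pi_1 = 0.6936. Entropy rate H' = pi_0*H(p01) + pi_1*H(p10) = 0.3064*0.7338 + 0.6936*0.4398 = 0.5299

0.5299 bits/symbol


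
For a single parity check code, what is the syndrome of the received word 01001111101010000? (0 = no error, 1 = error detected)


Syndrome = XOR of all bits = 0 XOR 1 XOR 0 XOR 0 XOR 1 XOR 1 XOR 1 XOR 1 XOR 1 XOR 0 XOR 1 XOR 0 XOR 1 XOR 0 XOR 0 XOR 0 XOR 0 = 0

0


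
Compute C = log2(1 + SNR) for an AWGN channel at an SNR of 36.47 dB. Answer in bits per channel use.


SNR_linear = 10^(36.47/10) = 4436.0864; C = log2(1 + SNR_linear) = log2(1 + 4436.0864) = 12.1154

12.1154 bits/channel use


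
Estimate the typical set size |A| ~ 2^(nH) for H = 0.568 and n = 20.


log2|A_typical| = nH = 20 * 0.568 = 11.36, so |A_typical| ~ 2^11.36 = 2.628e+03

2.628e+03


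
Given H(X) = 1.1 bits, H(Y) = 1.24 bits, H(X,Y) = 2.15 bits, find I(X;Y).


I(X;Y) = H(X) + H(Y) - H(X,Y) = 1.1 + 1.24 - 2.15 = 0.19

0.19 bits


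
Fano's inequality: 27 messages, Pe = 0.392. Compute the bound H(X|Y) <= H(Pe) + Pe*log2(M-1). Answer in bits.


H(Pe) = -Pe*log2(Pe) - (1-Pe)*log2(1-Pe) = -0.392*log2(0.392) - 0.608*log2(0.608) = 0.529621 + 0.436457 = 0.9661. Pe*log2(M-1) = 0.392*log2(26) = 1.842572. Bound = H(Pe) + Pe*log2(M-1) = 0.529621 + 0.436457 + 1.842572 = 2.8087

2.8087 bits


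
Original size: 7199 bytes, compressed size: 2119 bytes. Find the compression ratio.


Ratio = original / compressed = 7199 / 2119 = 3.3974

3.3974


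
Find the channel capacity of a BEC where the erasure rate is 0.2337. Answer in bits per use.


C = 1 - epsilon = 1 - 0.2337 = 0.7663

0.7663 bits


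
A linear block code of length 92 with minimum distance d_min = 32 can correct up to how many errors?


Correction capability = floor((d-1)/2) = floor((32-1)/2) = 15

15 errors


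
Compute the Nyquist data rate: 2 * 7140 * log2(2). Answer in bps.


Rate = 2 * B * log2(M) = 2 * 7140 * 1.0 = 14280.0

14280.0 bps


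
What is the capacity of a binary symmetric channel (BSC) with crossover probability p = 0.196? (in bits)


H(p) = -p*log2(p) - (1-p)*log2(1-p) = -0.196*log2(0.196) - 0.804*log2(0.804) = 0.460811 + 0.253045 = 0.7139. C = 1 - H(p) = 1 - 0.7139 = 0.2861

0.2861 bits


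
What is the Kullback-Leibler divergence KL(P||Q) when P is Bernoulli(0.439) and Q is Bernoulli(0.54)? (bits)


KL = p*log2(p/q) + (1-p)*log2((1-p)/(1-q)) = 0.439*log2(0.439/0.54) + 0.561*log2(0.561/0.46) = 0.0295

0.0295 bits


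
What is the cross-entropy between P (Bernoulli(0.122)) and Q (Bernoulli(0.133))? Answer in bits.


H(P,Q) = -p*log2(q) - (1-p)*log2(1-q). -0.122*log2(0.133) = 0.355081; -0.878*log2(0.867) = 0.180777. H(P,Q) = 0.355081 + 0.180777 = 0.5359

0.5359 bits


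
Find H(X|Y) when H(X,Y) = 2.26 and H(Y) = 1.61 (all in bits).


H(X|Y) = H(X,Y) - H(Y) = 2.26 - 1.61 = 0.65

0.65 bits


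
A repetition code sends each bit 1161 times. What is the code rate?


Rate = k/n = 1/1161

1/1161


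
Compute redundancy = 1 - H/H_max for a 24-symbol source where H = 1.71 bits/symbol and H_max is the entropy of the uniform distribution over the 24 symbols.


H_max = log2(K) = log2(24) = 4.585 bits/symbol. Redundancy = 1 - H/H_max = 1 - 1.71/4.585 = 1 - 0.373 = 0.627

0.627


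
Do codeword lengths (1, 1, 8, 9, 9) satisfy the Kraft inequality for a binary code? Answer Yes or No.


Kraft sum = sum(2^(-l_i)) = 1.0078, need <= 1. Result: violated (a binary prefix-free code with these lengths cannot exist)

No


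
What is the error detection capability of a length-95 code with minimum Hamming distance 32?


Detection capability = d_min - 1 = 32 - 1 = 31

31 errors


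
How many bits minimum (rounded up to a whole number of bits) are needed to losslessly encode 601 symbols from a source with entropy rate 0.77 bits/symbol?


Minimum bits >= n * H = 601 * 0.77 = 462.77, rounded up to a whole number of bits = 463

463 bits


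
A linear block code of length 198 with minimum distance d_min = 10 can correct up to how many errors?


Correction capability = floor((d-1)/2) = floor((10-1)/2) = 4

4 errors


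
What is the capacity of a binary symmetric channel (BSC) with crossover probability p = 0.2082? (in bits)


H(p) = -p*log2(p) - (1-p)*log2(1-p) = -0.2082*log2(0.2082) - 0.7918*log2(0.7918) = 0.471356 + 0.266672 = 0.738. C = 1 - H(p) = 1 - 0.738 = 0.262

0.262 bits


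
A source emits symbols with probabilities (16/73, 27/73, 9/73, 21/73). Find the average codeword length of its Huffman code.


Huffman construction (repeatedly merge the two least-probable nodes; each merge adds 1 bit to every symbol beneath it): 9/73 + 16/73 = 25/73; 21/73 + 25/73 = 46/73; 27/73 + 46/73 = 1. Resulting codeword lengths (in the order the probabilities were given): (3, 1, 3, 2). L_avg = sum(p_i * l_i) = 16/73*3 + 27/73*1 + 9/73*3 + 21/73*2 = 144/73 = 1.9726

1.9726 bits


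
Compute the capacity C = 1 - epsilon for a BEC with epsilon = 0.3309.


C = 1 - epsilon = 1 - 0.3309 = 0.6691

0.6691 bits


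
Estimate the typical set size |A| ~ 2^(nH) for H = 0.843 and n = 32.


log2|A_typical| = nH = 32 * 0.843 = 26.976, so |A_typical| ~ 2^26.976 = 1.320e+08

1.320e+08


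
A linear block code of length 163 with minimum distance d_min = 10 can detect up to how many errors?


Detection capability = d_min - 1 = 10 - 1 = 9

9 errors


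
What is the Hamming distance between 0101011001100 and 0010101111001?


Count differing positions: . ^ ^ ^ ^ ^ . ^ ^ . ^ . ^ = 9 differences

9


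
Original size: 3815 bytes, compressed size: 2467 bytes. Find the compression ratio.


Ratio = original / compressed = 3815 / 2467 = 1.5464

1.5464


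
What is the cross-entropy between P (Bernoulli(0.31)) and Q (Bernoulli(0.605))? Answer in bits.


H(P,Q) = -p*log2(q) - (1-p)*log2(1-q). -0.31*log2(0.605) = 0.224748; -0.69*log2(0.395) = 0.924652. H(P,Q) = 0.224748 + 0.924652 = 1.1494

1.1494 bits


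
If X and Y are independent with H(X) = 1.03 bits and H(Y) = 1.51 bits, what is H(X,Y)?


For independent variables, H(X,Y) = H(X) + H(Y) = 1.03 + 1.51 = 2.54

2.54 bits


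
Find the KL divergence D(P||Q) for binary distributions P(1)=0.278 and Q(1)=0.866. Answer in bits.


KL = p*log2(p/q) + (1-p)*log2((1-p)/(1-q)) = 0.278*log2(0.278/0.866) + 0.722*log2(0.722/0.134) = 1.2986

1.2986 bits


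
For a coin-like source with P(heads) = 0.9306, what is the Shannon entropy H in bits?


H = -p*log2(p) - (1-p)*log2(1-p). -0.9306*log2(0.9306) = 0.096565; -0.0694*log2(0.0694) = 0.267115. H = 0.096565 + 0.267115 = 0.3637

0.3637 bits


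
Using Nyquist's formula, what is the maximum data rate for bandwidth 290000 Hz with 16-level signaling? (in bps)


Rate = 2 * B * log2(M) = 2 * 290000 * 4.0 = 2320000.0

2320000.0 bps


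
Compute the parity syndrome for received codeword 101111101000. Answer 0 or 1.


Syndrome = XOR of all bits = 1 XOR 0 XOR 1 XOR 1 XOR 1 XOR 1 XOR 1 XOR 0 XOR 1 XOR 0 XOR 0 XOR 0 = 1

1


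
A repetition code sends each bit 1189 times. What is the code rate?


Rate = k/n = 1/1189

1/1189


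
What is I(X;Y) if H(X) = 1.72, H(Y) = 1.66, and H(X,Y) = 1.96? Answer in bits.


I(X;Y) = H(X) + H(Y) - H(X,Y) = 1.72 + 1.66 - 1.96 = 1.42

1.42 bits


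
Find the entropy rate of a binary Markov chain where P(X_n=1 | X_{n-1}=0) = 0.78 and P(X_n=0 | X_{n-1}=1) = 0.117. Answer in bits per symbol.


Stationary distribution: pi_0 = p10/(p01+p10) = 0.1304, pi_1 = 0.8696. Entropy rate H' = pi_0*H(p01) + pi_1*H(p10) = 0.1304*0.7602 + 0.8696*0.5207 = 0.5519

0.5519 bits/symbol


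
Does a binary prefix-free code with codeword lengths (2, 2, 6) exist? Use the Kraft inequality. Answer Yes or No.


Kraft sum = sum(2^(-l_i)) = 0.5156, need <= 1. Result: satisfied (a binary prefix-free code with these lengths exists)

Yes


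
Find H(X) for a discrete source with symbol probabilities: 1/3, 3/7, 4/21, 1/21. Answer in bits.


H = -sum(p_i * log2(p_i)). Terms: -(1/3)*log2(1/3) = 0.528321; -(3/7)*log2(3/7) = 0.523882; -(4/21)*log2(4/21) = 0.455680; -(1/21)*log2(1/21) = 0.209158. H = 0.528321 + 0.523882 + 0.455680 + 0.209158 = 1.717

1.717 bits


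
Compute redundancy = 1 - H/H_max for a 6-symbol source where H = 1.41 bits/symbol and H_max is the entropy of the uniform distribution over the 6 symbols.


H_max = log2(K) = log2(6) = 2.585 bits/symbol. Redundancy = 1 - H/H_max = 1 - 1.41/2.585 = 1 - 0.5455 = 0.4545

0.4545


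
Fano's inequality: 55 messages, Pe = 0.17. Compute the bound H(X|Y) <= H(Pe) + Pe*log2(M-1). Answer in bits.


H(Pe) = -Pe*log2(Pe) - (1-Pe)*log2(1-Pe) = -0.17*log2(0.17) - 0.83*log2(0.83) = 0.434587 + 0.223118 = 0.6577. Pe*log2(M-1) = 0.17*log2(54) = 0.978331. Bound = H(Pe) + Pe*log2(M-1) = 0.434587 + 0.223118 + 0.978331 = 1.636

1.636 bits


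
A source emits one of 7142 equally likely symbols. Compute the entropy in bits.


H = log2(n) = log2(7142) = 12.8021

12.8021 bits


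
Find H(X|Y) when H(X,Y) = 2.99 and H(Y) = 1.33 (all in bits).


H(X|Y) = H(X,Y) - H(Y) = 2.99 - 1.33 = 1.66

1.66 bits


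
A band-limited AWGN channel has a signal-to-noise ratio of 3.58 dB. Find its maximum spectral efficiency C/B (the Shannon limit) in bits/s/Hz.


SNR_linear = 10^(3.58/10) = 2.2803; C/B = log2(1 + SNR_linear) = log2(1 + 2.2803) = 1.7138

1.7138 bits/s/Hz


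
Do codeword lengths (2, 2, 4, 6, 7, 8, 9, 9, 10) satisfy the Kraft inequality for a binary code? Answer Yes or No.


Kraft sum = sum(2^(-l_i)) = 0.5947, need <= 1. Result: satisfied (a binary prefix-free code with these lengths exists)

Yes


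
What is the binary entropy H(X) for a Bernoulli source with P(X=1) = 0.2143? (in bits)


H = -p*log2(p) - (1-p)*log2(1-p). -0.2143*log2(0.2143) = 0.476238; -0.7857*log2(0.7857) = 0.273384. H = 0.476238 + 0.273384 = 0.7496

0.7496 bits


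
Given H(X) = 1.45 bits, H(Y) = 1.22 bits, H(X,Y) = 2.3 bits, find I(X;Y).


I(X;Y) = H(X) + H(Y) - H(X,Y) = 1.45 + 1.22 - 2.3 = 0.37

0.37 bits


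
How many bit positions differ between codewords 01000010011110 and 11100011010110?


Count differing positions: ^ . ^ . . . . ^ . . ^ . . . = 4 differences

4


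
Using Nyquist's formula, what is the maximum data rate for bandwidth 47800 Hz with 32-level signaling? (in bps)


Rate = 2 * B * log2(M) = 2 * 47800 * 5.0 = 478000.0

478000.0 bps


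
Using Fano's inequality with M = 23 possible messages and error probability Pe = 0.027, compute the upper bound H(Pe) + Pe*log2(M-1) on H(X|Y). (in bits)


H(Pe) = -Pe*log2(Pe) - (1-Pe)*log2(1-Pe) = -0.027*log2(0.027) - 0.973*log2(0.973) = 0.140694 + 0.038422 = 0.1791. Pe*log2(M-1) = 0.027*log2(22) = 0.120405. Bound = H(Pe) + Pe*log2(M-1) = 0.140694 + 0.038422 + 0.120405 = 0.2995

0.2995 bits


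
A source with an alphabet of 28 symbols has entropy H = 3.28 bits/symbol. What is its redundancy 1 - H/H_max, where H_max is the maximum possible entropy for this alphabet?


H_max = log2(K) = log2(28) = 4.8074 bits/symbol. Redundancy = 1 - H/H_max = 1 - 3.28/4.8074 = 1 - 0.6823 = 0.3177

0.3177


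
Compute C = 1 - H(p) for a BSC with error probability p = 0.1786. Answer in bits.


H(p) = -p*log2(p) - (1-p)*log2(1-p) = -0.1786*log2(0.1786) - 0.8214*log2(0.8214) = 0.443856 + 0.233149 = 0.677. C = 1 - H(p) = 1 - 0.677 = 0.323

0.323 bits


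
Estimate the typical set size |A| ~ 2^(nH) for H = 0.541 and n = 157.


log2|A_typical| = nH = 157 * 0.541 = 84.937, so |A_typical| ~ 2^84.937 = 3.703e+25

3.703e+25


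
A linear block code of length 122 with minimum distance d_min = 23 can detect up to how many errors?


Detection capability = d_min - 1 = 23 - 1 = 22

22 errors


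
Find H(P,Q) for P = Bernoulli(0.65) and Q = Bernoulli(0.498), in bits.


H(P,Q) = -p*log2(q) - (1-p)*log2(1-q). -0.65*log2(0.498) = 0.653759; -0.35*log2(0.502) = 0.347984. H(P,Q) = 0.653759 + 0.347984 = 1.0017

1.0017 bits


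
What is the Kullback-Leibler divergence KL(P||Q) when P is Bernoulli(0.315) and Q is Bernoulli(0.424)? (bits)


KL = p*log2(p/q) + (1-p)*log2((1-p)/(1-q)) = 0.315*log2(0.315/0.424) + 0.685*log2(0.685/0.576) = 0.0362

0.0362 bits


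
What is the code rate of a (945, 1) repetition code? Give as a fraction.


Rate = k/n = 1/945

1/945


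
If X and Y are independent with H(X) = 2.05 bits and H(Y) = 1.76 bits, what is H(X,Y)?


For independent variables, H(X,Y) = H(X) + H(Y) = 2.05 + 1.76 = 3.81

3.81 bits


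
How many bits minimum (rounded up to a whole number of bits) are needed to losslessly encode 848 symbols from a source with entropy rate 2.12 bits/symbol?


Minimum bits >= n * H = 848 * 2.12 = 1797.76, rounded up to a whole number of bits = 1798

1798 bits


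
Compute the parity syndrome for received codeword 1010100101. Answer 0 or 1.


Syndrome = XOR of all bits = 1 XOR 0 XOR 1 XOR 0 XOR 1 XOR 0 XOR 0 XOR 1 XOR 0 XOR 1 = 1

1


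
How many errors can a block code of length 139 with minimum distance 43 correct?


Correction capability = floor((d-1)/2) = floor((43-1)/2) = 21

21 errors


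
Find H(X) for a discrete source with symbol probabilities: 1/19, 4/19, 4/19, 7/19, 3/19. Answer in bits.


H = -sum(p_i * log2(p_i)). Terms: -(1/19)*log2(1/19) = 0.223575; -(4/19)*log2(4/19) = 0.473248; -(4/19)*log2(4/19) = 0.473248; -(7/19)*log2(7/19) = 0.530737; -(3/19)*log2(3/19) = 0.420468. H = 0.223575 + 0.473248 + 0.473248 + 0.530737 + 0.420468 = 2.1213

2.1213 bits


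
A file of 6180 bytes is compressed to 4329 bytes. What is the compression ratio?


Ratio = original / compressed = 6180 / 4329 = 1.4276

1.4276


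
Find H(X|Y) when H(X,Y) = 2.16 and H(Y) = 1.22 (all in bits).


H(X|Y) = H(X,Y) - H(Y) = 2.16 - 1.22 = 0.94

0.94 bits


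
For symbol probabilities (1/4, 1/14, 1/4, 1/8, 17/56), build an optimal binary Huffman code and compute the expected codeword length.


Huffman construction (repeatedly merge the two least-probable nodes; each merge adds 1 bit to every symbol beneath it): 1/14 + 1/8 = 11/56; 11/56 + 1/4 = 25/56; 1/4 + 17/56 = 31/56; 25/56 + 31/56 = 1. Resulting codeword lengths (in the order the probabilities were given): (2, 3, 2, 3, 2). L_avg = sum(p_i * l_i) = 1/4*2 + 1/14*3 + 1/4*2 + 1/8*3 + 17/56*2 = 123/56 = 2.1964

2.1964 bits


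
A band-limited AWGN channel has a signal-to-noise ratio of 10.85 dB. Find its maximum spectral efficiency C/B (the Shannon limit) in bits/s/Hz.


SNR_linear = 10^(10.85/10) = 12.1619; C/B = log2(1 + SNR_linear) = log2(1 + 12.1619) = 3.7183

3.7183 bits/s/Hz


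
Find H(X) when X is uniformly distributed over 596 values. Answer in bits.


H = log2(n) = log2(596) = 9.2192

9.2192 bits


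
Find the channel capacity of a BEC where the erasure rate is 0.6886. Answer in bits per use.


C = 1 - epsilon = 1 - 0.6886 = 0.3114

0.3114 bits


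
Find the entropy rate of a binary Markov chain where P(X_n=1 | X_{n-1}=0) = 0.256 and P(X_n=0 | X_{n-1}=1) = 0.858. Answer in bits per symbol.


Stationary distribution: pi_0 = p10/(p01+p10) = 0.7702, pi_1 = 0.2298. Entropy rate H' = pi_0*H(p01) + pi_1*H(p10) = 0.7702*0.8207 + 0.2298*0.5895 = 0.7675

0.7675 bits/symbol


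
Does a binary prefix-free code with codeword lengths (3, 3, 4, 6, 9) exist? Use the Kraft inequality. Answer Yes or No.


Kraft sum = sum(2^(-l_i)) = 0.3301, need <= 1. Result: satisfied (a binary prefix-free code with these lengths exists)

Yes


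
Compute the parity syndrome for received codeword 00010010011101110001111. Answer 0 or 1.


Syndrome = XOR of all bits = 0 XOR 0 XOR 0 XOR 1 XOR 0 XOR 0 XOR 1 XOR 0 XOR 0 XOR 1 XOR 1 XOR 1 XOR 0 XOR 1 XOR 1 XOR 1 XOR 0 XOR 0 XOR 0 XOR 1 XOR 1 XOR 1 XOR 1 = 0

0


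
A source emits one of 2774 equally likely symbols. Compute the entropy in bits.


H = log2(n) = log2(2774) = 11.4378

11.4378 bits


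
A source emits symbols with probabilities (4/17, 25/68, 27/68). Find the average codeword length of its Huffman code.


Huffman construction (repeatedly merge the two least-probable nodes; each merge adds 1 bit to every symbol beneath it): 4/17 + 25/68 = 41/68; 27/68 + 41/68 = 1. Resulting codeword lengths (in the order the probabilities were given): (2, 2, 1). L_avg = sum(p_i * l_i) = 4/17*2 + 25/68*2 + 27/68*1 = 109/68 = 1.6029

1.6029 bits


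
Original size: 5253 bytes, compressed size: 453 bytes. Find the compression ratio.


Ratio = original / compressed = 5253 / 453 = 11.596

11.596


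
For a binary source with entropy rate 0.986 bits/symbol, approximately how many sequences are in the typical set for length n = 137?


log2|A_typical| = nH = 137 * 0.986 = 135.082, so |A_typical| ~ 2^135.082 = 4.610e+40

4.610e+40


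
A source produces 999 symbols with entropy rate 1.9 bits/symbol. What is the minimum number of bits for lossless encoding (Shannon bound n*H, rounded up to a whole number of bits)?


Minimum bits >= n * H = 999 * 1.9 = 1898.1, rounded up to a whole number of bits = 1899

1899 bits


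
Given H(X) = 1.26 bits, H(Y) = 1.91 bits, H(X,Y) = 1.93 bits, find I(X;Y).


I(X;Y) = H(X) + H(Y) - H(X,Y) = 1.26 + 1.91 - 1.93 = 1.24

1.24 bits


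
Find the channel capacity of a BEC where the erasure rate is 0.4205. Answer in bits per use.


C = 1 - epsilon = 1 - 0.4205 = 0.5795

0.5795 bits


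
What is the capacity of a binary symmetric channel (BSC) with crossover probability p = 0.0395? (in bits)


H(p) = -p*log2(p) - (1-p)*log2(1-p) = -0.0395*log2(0.0395) - 0.9605*log2(0.9605) = 0.184149 + 0.055846 = 0.24. C = 1 - H(p) = 1 - 0.24 = 0.76

0.76 bits


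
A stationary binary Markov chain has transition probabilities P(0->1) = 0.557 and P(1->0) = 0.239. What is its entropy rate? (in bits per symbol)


Stationary distribution: pi_0 = p10/(p01+p10) = 0.3003, pi_1 = 0.6997. Entropy rate H' = pi_0*H(p01) + pi_1*H(p10) = 0.3003*0.9906 + 0.6997*0.7934 = 0.8526

0.8526 bits/symbol


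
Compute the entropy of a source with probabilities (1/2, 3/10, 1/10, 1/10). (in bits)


H = -sum(p_i * log2(p_i)). Terms: -(1/2)*log2(1/2) = 0.500000; -(3/10)*log2(3/10) = 0.521090; -(1/10)*log2(1/10) = 0.332193; -(1/10)*log2(1/10) = 0.332193. H = 0.500000 + 0.521090 + 0.332193 + 0.332193 = 1.6855

1.6855 bits


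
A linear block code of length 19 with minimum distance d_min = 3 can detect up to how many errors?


Detection capability = d_min - 1 = 3 - 1 = 2

2 errors


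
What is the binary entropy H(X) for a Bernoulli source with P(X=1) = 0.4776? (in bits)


H = -p*log2(p) - (1-p)*log2(1-p). -0.4776*log2(0.4776) = 0.509181; -0.5224*log2(0.5224) = 0.489370. H = 0.509181 + 0.489370 = 0.9986

0.9986 bits


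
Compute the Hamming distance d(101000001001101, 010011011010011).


Count differing positions: ^ ^ ^ . ^ ^ . ^ . . ^ ^ ^ ^ . = 10 differences

10


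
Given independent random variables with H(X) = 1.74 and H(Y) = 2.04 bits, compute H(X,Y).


For independent variables, H(X,Y) = H(X) + H(Y) = 1.74 + 2.04 = 3.78

3.78 bits


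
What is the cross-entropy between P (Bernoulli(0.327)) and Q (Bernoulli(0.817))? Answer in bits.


H(P,Q) = -p*log2(q) - (1-p)*log2(1-q). -0.327*log2(0.817) = 0.095351; -0.673*log2(0.183) = 1.648907. H(P,Q) = 0.095351 + 1.648907 = 1.7443

1.7443 bits


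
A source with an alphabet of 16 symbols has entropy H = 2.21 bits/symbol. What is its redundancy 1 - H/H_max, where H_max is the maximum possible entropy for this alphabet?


H_max = log2(K) = log2(16) = 4.0 bits/symbol. Redundancy = 1 - H/H_max = 1 - 2.21/4.0 = 1 - 0.5525 = 0.4475

0.4475


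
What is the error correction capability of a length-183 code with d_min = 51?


Correction capability = floor((d-1)/2) = floor((51-1)/2) = 25

25 errors


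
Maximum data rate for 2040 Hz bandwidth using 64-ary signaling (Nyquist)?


Rate = 2 * B * log2(M) = 2 * 2040 * 6.0 = 24480.0

24480.0 bps


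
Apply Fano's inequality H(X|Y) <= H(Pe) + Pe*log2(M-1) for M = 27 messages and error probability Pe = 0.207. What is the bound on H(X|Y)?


H(Pe) = -Pe*log2(Pe) - (1-Pe)*log2(1-Pe) = -0.207*log2(0.207) - 0.793*log2(0.793) = 0.470366 + 0.265344 = 0.7357. Pe*log2(M-1) = 0.207*log2(26) = 0.972991. Bound = H(Pe) + Pe*log2(M-1) = 0.470366 + 0.265344 + 0.972991 = 1.7087

1.7087 bits


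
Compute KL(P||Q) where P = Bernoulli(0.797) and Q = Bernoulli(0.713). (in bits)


KL = p*log2(p/q) + (1-p)*log2((1-p)/(1-q)) = 0.797*log2(0.797/0.713) + 0.203*log2(0.203/0.287) = 0.0266

0.0266 bits


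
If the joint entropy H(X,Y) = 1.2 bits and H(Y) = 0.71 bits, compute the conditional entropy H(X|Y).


H(X|Y) = H(X,Y) - H(Y) = 1.2 - 0.71 = 0.49

0.49 bits


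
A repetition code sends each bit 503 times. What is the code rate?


Rate = k/n = 1/503

1/503


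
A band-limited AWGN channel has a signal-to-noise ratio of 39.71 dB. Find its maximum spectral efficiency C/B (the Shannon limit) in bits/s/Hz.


SNR_linear = 10^(39.71/10) = 9354.0567; C/B = log2(1 + SNR_linear) = log2(1 + 9354.0567) = 13.1915

13.1915 bits/s/Hz


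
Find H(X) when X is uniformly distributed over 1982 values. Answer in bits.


H = log2(n) = log2(1982) = 10.9527

10.9527 bits


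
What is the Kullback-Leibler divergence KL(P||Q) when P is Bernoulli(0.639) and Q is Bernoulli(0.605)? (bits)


KL = p*log2(p/q) + (1-p)*log2((1-p)/(1-q)) = 0.639*log2(0.639/0.605) + 0.361*log2(0.361/0.395) = 0.0035

0.0035 bits


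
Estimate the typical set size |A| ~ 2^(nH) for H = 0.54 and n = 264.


log2|A_typical| = nH = 264 * 0.54 = 142.56, so |A_typical| ~ 2^142.56 = 8.219e+42

8.219e+42


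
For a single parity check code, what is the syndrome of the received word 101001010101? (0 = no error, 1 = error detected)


Syndrome = XOR of all bits = 1 XOR 0 XOR 1 XOR 0 XOR 0 XOR 1 XOR 0 XOR 1 XOR 0 XOR 1 XOR 0 XOR 1 = 0

0


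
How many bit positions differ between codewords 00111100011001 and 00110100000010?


Count differing positions: . . . . ^ . . . . ^ ^ . ^ ^ = 5 differences

5


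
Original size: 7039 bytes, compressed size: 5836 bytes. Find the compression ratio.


Ratio = original / compressed = 7039 / 5836 = 1.2061

1.2061


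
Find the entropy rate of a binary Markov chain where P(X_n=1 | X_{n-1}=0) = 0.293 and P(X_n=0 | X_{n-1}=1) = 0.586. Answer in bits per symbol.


Stationary distribution: pi_0 = p10/(p01+p10) = 0.6667, pi_1 = 0.3333. Entropy rate H' = pi_0*H(p01) + pi_1*H(p10) = 0.6667*0.8726 + 0.3333*0.9786 = 0.9079

0.9079 bits/symbol


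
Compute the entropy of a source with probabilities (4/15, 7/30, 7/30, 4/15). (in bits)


H = -sum(p_i * log2(p_i)). Terms: -(4/15)*log2(4/15) = 0.508504; -(7/30)*log2(7/30) = 0.489892; -(7/30)*log2(7/30) = 0.489892; -(4/15)*log2(4/15) = 0.508504. H = 0.508504 + 0.489892 + 0.489892 + 0.508504 = 1.9968

1.9968 bits


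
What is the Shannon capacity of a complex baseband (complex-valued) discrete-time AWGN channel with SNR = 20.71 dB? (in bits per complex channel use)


SNR_linear = 10^(20.71/10) = 117.7606; C = log2(1 + SNR_linear) = log2(1 + 117.7606) = 6.8919

6.8919 bits/channel use


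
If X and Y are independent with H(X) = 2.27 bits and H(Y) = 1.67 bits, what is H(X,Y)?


For independent variables, H(X,Y) = H(X) + H(Y) = 2.27 + 1.67 = 3.94

3.94 bits


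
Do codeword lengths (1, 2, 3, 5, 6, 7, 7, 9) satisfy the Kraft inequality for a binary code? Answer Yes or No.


Kraft sum = sum(2^(-l_i)) = 0.9395, need <= 1. Result: satisfied (a binary prefix-free code with these lengths exists)

Yes


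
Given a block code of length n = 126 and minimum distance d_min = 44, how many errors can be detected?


Detection capability = d_min - 1 = 44 - 1 = 43

43 errors


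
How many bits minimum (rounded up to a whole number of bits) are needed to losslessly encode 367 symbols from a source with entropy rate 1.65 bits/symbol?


Minimum bits >= n * H = 367 * 1.65 = 605.55, rounded up to a whole number of bits = 606

606 bits


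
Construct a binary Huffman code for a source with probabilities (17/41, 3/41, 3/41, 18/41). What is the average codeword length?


Huffman construction (repeatedly merge the two least-probable nodes; each merge adds 1 bit to every symbol beneath it): 3/41 + 3/41 = 6/41; 6/41 + 17/41 = 23/41; 18/41 + 23/41 = 1. Resulting codeword lengths (in the order the probabilities were given): (2, 3, 3, 1). L_avg = sum(p_i * l_i) = 17/41*2 + 3/41*3 + 3/41*3 + 18/41*1 = 70/41 = 1.7073

1.7073 bits


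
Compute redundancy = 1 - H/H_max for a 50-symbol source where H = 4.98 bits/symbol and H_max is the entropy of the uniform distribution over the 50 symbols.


H_max = log2(K) = log2(50) = 5.6439 bits/symbol. Redundancy = 1 - H/H_max = 1 - 4.98/5.6439 = 1 - 0.8824 = 0.1176

0.1176


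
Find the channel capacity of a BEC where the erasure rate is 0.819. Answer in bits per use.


C = 1 - epsilon = 1 - 0.819 = 0.181

0.181 bits


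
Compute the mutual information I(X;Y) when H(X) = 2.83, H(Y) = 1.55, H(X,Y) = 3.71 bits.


I(X;Y) = H(X) + H(Y) - H(X,Y) = 2.83 + 1.55 - 3.71 = 0.67

0.67 bits


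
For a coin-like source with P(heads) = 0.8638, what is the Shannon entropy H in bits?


H = -p*log2(p) - (1-p)*log2(1-p). -0.8638*log2(0.8638) = 0.182461; -0.1362*log2(0.1362) = 0.391739. H = 0.182461 + 0.391739 = 0.5742

0.5742 bits


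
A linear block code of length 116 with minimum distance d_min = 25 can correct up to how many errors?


Correction capability = floor((d-1)/2) = floor((25-1)/2) = 12

12 errors


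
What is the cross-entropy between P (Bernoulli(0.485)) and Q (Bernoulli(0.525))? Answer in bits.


H(P,Q) = -p*log2(q) - (1-p)*log2(1-q). -0.485*log2(0.525) = 0.450861; -0.515*log2(0.475) = 0.553110. H(P,Q) = 0.450861 + 0.553110 = 1.004

1.004 bits


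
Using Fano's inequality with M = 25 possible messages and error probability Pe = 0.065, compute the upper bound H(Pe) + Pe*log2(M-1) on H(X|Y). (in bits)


H(Pe) = -Pe*log2(Pe) - (1-Pe)*log2(1-Pe) = -0.065*log2(0.065) - 0.935*log2(0.935) = 0.256322 + 0.090659 = 0.347. Pe*log2(M-1) = 0.065*log2(24) = 0.298023. Bound = H(Pe) + Pe*log2(M-1) = 0.256322 + 0.090659 + 0.298023 = 0.645

0.645 bits


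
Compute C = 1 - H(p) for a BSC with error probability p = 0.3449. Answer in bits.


H(p) = -p*log2(p) - (1-p)*log2(1-p) = -0.3449*log2(0.3449) - 0.6551*log2(0.6551) = 0.529680 + 0.399751 = 0.9294. C = 1 - H(p) = 1 - 0.9294 = 0.0706

0.0706 bits


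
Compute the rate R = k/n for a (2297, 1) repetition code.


Rate = k/n = 1/2297

1/2297


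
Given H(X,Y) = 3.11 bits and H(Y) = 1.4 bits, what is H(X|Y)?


H(X|Y) = H(X,Y) - H(Y) = 3.11 - 1.4 = 1.71

1.71 bits


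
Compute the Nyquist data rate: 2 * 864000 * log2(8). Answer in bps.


Rate = 2 * B * log2(M) = 2 * 864000 * 3.0 = 5184000.0

5184000.0 bps


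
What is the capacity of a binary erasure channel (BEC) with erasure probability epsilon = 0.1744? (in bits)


C = 1 - epsilon = 1 - 0.1744 = 0.8256

0.8256 bits


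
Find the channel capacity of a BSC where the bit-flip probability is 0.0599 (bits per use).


H(p) = -p*log2(p) - (1-p)*log2(1-p) = -0.0599*log2(0.0599) - 0.9401*log2(0.9401) = 0.243272 + 0.083776 = 0.327. C = 1 - H(p) = 1 - 0.327 = 0.673

0.673 bits


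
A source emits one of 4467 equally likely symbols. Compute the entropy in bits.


H = log2(n) = log2(4467) = 12.1251

12.1251 bits


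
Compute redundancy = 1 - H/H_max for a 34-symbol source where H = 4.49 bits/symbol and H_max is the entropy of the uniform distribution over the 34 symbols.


H_max = log2(K) = log2(34) = 5.0875 bits/symbol. Redundancy = 1 - H/H_max = 1 - 4.49/5.0875 = 1 - 0.8826 = 0.1174

0.1174


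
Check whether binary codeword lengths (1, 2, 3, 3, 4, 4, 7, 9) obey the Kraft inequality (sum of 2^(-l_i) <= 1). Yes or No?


Kraft sum = sum(2^(-l_i)) = 1.1348, need <= 1. Result: violated (a binary prefix-free code with these lengths cannot exist)

No


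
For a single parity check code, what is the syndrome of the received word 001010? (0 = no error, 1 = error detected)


Syndrome = XOR of all bits = 0 XOR 0 XOR 1 XOR 0 XOR 1 XOR 0 = 0

0


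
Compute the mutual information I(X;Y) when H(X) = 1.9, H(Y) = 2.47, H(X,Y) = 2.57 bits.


I(X;Y) = H(X) + H(Y) - H(X,Y) = 1.9 + 2.47 - 2.57 = 1.8

1.8 bits


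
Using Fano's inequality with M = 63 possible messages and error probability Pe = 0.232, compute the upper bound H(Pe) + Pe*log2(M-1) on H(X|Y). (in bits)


H(Pe) = -Pe*log2(Pe) - (1-Pe)*log2(1-Pe) = -0.232*log2(0.232) - 0.768*log2(0.768) = 0.489010 + 0.292471 = 0.7815. Pe*log2(M-1) = 0.232*log2(62) = 1.381374. Bound = H(Pe) + Pe*log2(M-1) = 0.489010 + 0.292471 + 1.381374 = 2.1629

2.1629 bits


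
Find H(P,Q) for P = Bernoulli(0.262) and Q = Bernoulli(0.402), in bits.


H(P,Q) = -p*log2(q) - (1-p)*log2(1-q). -0.262*log2(0.402) = 0.344460; -0.738*log2(0.598) = 0.547436. H(P,Q) = 0.344460 + 0.547436 = 0.8919

0.8919 bits


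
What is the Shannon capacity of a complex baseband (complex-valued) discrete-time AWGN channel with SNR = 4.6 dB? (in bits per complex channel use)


SNR_linear = 10^(4.6/10) = 2.884; C = log2(1 + SNR_linear) = log2(1 + 2.884) = 1.9576

1.9576 bits/channel use


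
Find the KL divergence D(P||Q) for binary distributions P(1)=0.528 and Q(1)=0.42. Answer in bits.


KL = p*log2(p/q) + (1-p)*log2((1-p)/(1-q)) = 0.528*log2(0.528/0.42) + 0.472*log2(0.472/0.58) = 0.034

0.034 bits


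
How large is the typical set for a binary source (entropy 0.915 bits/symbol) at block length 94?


log2|A_typical| = nH = 94 * 0.915 = 86.01, so |A_typical| ~ 2^86.01 = 7.791e+25

7.791e+25


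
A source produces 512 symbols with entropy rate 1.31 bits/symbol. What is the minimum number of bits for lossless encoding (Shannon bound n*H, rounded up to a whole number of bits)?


Minimum bits >= n * H = 512 * 1.31 = 670.72, rounded up to a whole number of bits = 671

671 bits


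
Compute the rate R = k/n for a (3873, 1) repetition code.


Rate = k/n = 1/3873

1/3873


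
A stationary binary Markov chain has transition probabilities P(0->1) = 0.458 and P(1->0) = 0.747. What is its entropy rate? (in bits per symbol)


Stationary distribution: pi_0 = p10/(p01+p10) = 0.6199, pi_1 = 0.3801. Entropy rate H' = pi_0*H(p01) + pi_1*H(p10) = 0.6199*0.9949 + 0.3801*0.816 = 0.9269

0.9269 bits/symbol


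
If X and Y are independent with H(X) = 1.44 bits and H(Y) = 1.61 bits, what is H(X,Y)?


For independent variables, H(X,Y) = H(X) + H(Y) = 1.44 + 1.61 = 3.05

3.05 bits


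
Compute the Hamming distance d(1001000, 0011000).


Count differing positions: ^ . ^ . . . . = 2 differences

2


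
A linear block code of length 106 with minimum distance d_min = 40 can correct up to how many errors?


Correction capability = floor((d-1)/2) = floor((40-1)/2) = 19

19 errors


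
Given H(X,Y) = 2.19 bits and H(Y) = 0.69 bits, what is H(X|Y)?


H(X|Y) = H(X,Y) - H(Y) = 2.19 - 0.69 = 1.5

1.5 bits


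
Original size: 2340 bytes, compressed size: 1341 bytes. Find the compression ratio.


Ratio = original / compressed = 2340 / 1341 = 1.745

1.745


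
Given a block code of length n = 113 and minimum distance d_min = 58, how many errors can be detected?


Detection capability = d_min - 1 = 58 - 1 = 57

57 errors


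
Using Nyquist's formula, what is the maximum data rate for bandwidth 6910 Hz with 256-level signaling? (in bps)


Rate = 2 * B * log2(M) = 2 * 6910 * 8.0 = 110560.0

110560.0 bps


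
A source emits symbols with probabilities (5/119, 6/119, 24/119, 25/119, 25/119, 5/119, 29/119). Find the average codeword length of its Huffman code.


Huffman construction (repeatedly merge the two least-probable nodes; each merge adds 1 bit to every symbol beneath it): 5/119 + 5/119 = 10/119; 6/119 + 10/119 = 16/119; 16/119 + 24/119 = 40/119; 25/119 + 25/119 = 50/119; 29/119 + 40/119 = 69/119; 50/119 + 69/119 = 1. Resulting codeword lengths (in the order the probabilities were given): (5, 4, 3, 2, 2, 5, 2). L_avg = sum(p_i * l_i) = 5/119*5 + 6/119*4 + 24/119*3 + 25/119*2 + 25/119*2 + 5/119*5 + 29/119*2 = 304/119 = 2.5546

2.5546 bits
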